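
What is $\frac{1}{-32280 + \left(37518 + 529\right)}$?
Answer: $\frac{1}{5767} \approx 0.0001734$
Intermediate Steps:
$\frac{1}{-32280 + \left(37518 + 529\right)} = \frac{1}{-32280 + 38047} = \frac{1}{5767}$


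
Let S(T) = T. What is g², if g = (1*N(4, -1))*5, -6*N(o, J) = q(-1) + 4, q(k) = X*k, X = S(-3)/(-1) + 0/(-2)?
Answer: 25/36 ≈ 0.69444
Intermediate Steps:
X = 3 (X = -3/(-1) + 0/(-2) = -3*(-1) + 0*(-½) = 3 + 0 = 3)
q(k) = 3*k
N(o, J) = -⅙ (N(o, J) = -(3*(-1) + 4)/6 = -(-3 + 4)/6 = -⅙*1 = -⅙)
g = -⅚ (g = (1*(-⅙))*5 = -⅙*5 = -⅚ ≈ -0.83333)
g² = (-⅚)² = 25/36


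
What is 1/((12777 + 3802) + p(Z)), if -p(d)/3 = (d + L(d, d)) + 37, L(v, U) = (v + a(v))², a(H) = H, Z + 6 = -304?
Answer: -1/1135802 ≈ -8.8044e-7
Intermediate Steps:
Z = -310 (Z = -6 - 304 = -310)
L(v, U) = 4*v² (L(v, U) = (v + v)² = (2*v)² = 4*v²)
p(d) = -111 - 12*d² - 3*d (p(d) = -3*((d + 4*d²) + 37) = -3*(37 + d + 4*d²) = -111 - 12*d² - 3*d)
1/((12777 + 3802) + p(Z)) = 1/((12777 + 3802) + (-111 - 12*(-310)² - 3*(-310))) = 1/(16579 + (-111 - 12*96100 + 930)) = 1/(16579 + (-111 - 1153200 + 930)) = 1/(16579 - 1152381) = 1/(-1135802) = -1/1135802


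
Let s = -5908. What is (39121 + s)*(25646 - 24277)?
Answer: 45468597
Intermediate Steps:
(39121 + s)*(25646 - 24277) = (39121 - 5908)*(25646 - 24277) = 33213*1369 = 45468597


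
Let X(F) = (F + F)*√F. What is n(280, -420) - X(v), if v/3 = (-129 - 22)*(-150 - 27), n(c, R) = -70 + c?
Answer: 210 - 481086*√8909 ≈ -4.5408e+7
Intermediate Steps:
v = 80181 (v = 3*((-129 - 22)*(-150 - 27)) = 3*(-151*(-177)) = 3*26727 = 80181)
X(F) = 2*F^(3/2) (X(F) = (2*F)*√F = 2*F^(3/2))
n(280, -420) - X(v) = (-70 + 280) - 2*80181^(3/2) = 210 - 2*240543*√8909 = 210 - 481086*√8909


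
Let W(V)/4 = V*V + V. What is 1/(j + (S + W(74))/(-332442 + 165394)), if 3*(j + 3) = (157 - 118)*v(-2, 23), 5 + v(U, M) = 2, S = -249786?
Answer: -83524/3394215 ≈ -0.024608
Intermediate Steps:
v(U, M) = -3 (v(U, M) = -5 + 2 = -3)
W(V) = 4*V + 4*V**2 (W(V) = 4*(V*V + V) = 4*(V**2 + V) = 4*(V + V**2) = 4*V + 4*V**2)
j = -42 (j = -3 + ((157 - 118)*(-3))/3 = -3 + (39*(-3))/3 = -3 + (1/3)*(-117) = -3 - 39 = -42)
1/(j + (S + W(74))/(-332442 + 165394)) = 1/(-42 + (-249786 + 4*74*(1 + 74))/(-332442 + 165394)) = 1/(-42 + (-249786 + 4*74*75)/(-167048)) = 1/(-42 + (-249786 + 22200)*(-1/167048)) = 1/(-42 - 227586*(-1/167048)) = 1/(-42 + 113793/83524) = 1/(-3394215/83524) = -83524/3394215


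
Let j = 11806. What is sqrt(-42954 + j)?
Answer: 2*I*sqrt(7787) ≈ 176.49*I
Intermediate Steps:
sqrt(-42954 + j) = sqrt(-42954 + 11806) = sqrt(-31148) = 2*I*sqrt(7787)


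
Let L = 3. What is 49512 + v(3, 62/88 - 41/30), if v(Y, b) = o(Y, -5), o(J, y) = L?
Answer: 49515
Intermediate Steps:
o(J, y) = 3
v(Y, b) = 3
49512 + v(3, 62/88 - 41/30) = 49512 + 3 = 49515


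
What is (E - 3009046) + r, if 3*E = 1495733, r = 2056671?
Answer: -1361392/3 ≈ -4.5380e+5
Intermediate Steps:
E = 1495733/3 (E = (1/3)*1495733 = 1495733/3 ≈ 4.9858e+5)
(E - 3009046) + r = (1495733/3 - 3009046) + 2056671 = -7531405/3 + 2056671 = -1361392/3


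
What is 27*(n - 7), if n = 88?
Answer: 2187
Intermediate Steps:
27*(n - 7) = 27*(88 - 7) = 27*81 = 2187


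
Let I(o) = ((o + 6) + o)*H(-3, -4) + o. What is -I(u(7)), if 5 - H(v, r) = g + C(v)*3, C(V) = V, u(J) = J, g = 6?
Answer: -167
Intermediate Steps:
H(v, r) = -1 - 3*v (H(v, r) = 5 - (6 + v*3) = 5 - (6 + 3*v) = 5 + (-6 - 3*v) = -1 - 3*v)
I(o) = 48 + 17*o (I(o) = ((o + 6) + o)*(-1 - 3*(-3)) + o = ((6 + o) + o)*(-1 + 9) + o = (6 + 2*o)*8 + o = (48 + 16*o) + o = 48 + 17*o)
-I(u(7)) = -(48 + 17*7) = -(48 + 119) = -1*167 = -167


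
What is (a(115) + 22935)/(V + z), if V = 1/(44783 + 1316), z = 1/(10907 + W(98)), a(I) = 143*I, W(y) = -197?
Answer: 19442705020200/56809 ≈ 3.4225e+8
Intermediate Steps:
z = 1/10710 (z = 1/(10907 - 197) = 1/10710 ≈ 9.3371e-5)
V = 1/46099 ≈ 2.1692e-5
(a(115) + 22935)/(V + z) = (143*115 + 22935)/(1/46099 + 1/10710) = (16445 + 22935)/(56809/493720290) = 39380*(493720290/56809) = 19442705020200/56809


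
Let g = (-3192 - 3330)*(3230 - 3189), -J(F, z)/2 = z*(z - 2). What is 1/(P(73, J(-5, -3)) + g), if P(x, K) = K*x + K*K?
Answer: -1/268692 ≈ -3.7217e-6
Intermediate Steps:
J(F, z) = -2*z*(-2 + z) (J(F, z) = -2*z*(z - 2) = -2*z*(-2 + z))
P(x, K) = K² + K*x (P(x, K) = K*x + K² = K² + K*x)
g = -267402 (g = -6522*41 = -267402)
1/(P(73, J(-5, -3)) + g) = 1/((2*(-3)*(2 - 1*(-3)))*(2*(-3)*(2 - 1*(-3)) + 73) - 267402) = 1/((2*(-3)*(2 + 3))*(2*(-3)*(2 + 3) + 73) - 267402) = 1/((2*(-3)*5)*(2*(-3)*5 + 73) - 267402) = 1/(-30*(-30 + 73) - 267402) = 1/(-30*43 - 267402) = 1/(-1290 - 267402) = 1/(-268692) = -1/268692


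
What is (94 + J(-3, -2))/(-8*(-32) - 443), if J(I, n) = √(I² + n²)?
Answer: -94/187 - √13/187 ≈ -0.52195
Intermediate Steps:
(94 + J(-3, -2))/(-8*(-32) - 443) = (94 + √((-3)² + (-2)²))/(-8*(-32) - 443) = (94 + √(9 + 4))/(256 - 443) = (94 + √13)/(-187) = (94 + √13)*(-1/187) = -94/187 - √13/187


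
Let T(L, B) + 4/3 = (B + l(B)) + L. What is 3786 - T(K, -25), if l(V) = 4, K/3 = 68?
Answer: 10813/3 ≈ 3604.3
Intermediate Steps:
K = 204 (K = 3*68 = 204)
T(L, B) = 8/3 + B + L (T(L, B) = -4/3 + ((B + 4) + L) = -4/3 + ((4 + B) + L) = -4/3 + (4 + B + L) = 8/3 + B + L)
3786 - T(K, -25) = 3786 - (8/3 - 25 + 204) = 3786 - 1*545/3 = 3786 - 545/3 = 10813/3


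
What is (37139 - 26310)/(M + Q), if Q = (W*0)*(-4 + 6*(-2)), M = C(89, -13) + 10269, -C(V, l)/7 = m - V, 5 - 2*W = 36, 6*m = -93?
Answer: 442/449 ≈ 0.98441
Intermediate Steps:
m = -31/2 (m = (1/6)*(-93) = -31/2 ≈ -15.500)
W = -31/2 (W = 5/2 - 1/2*36 = 5/2 - 18 = -31/2 ≈ -15.500)
C(V, l) = 217/2 + 7*V (C(V, l) = -7*(-31/2 - V) = 217/2 + 7*V)
M = 22001/2 (M = (217/2 + 7*89) + 10269 = (217/2 + 623) + 10269 = 1463/2 + 10269 = 22001/2 ≈ 11001.)
Q = 0 (Q = (-31/2*0)*(-4 + 6*(-2)) = 0*(-4 - 12) = 0*(-16) = 0)
(37139 - 26310)/(M + Q) = (37139 - 26310)/(22001/2 + 0) = 10829/(22001/2) = 10829*(2/22001) = 442/449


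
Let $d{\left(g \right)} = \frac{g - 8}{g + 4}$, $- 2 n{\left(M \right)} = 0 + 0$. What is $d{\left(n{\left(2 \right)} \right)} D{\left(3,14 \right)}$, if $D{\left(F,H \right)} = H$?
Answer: $-28$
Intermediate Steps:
$n{\left(M \right)} = 0$ ($n{\left(M \right)} = - \frac{0 + 0}{2} = \left(- \frac{1}{2}\right) 0 = 0$)
$d{\left(g \right)} = \frac{-8 + g}{4 + g}$
$d{\left(n{\left(2 \right)} \right)} D{\left(3,14 \right)} = \frac{-8 + 0}{4 + 0} \cdot 14 = \frac{1}{4} \left(-8\right) 14 = \left(-2\right) 14 = -28$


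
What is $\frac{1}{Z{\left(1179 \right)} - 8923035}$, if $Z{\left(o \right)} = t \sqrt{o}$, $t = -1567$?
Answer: $- \frac{2974345}{26539219529898} + \frac{1567 \sqrt{131}}{26539219529898} \approx -1.114 \cdot 10^{-7}$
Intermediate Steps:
$Z{\left(o \right)} = - 1567 \sqrt{o}$
$\frac{1}{Z{\left(1179 \right)} - 8923035} = \frac{1}{- 1567 \sqrt{1179} - 8923035} = \frac{1}{- 1567 \cdot 3 \sqrt{131} - 8923035} = \frac{1}{- 4701 \sqrt{131} - 8923035} = \frac{1}{-8923035 - 4701 \sqrt{131}}$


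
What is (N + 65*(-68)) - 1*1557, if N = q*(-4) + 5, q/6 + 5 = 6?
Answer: -5996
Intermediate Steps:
q = 6 (q = -30 + 6*6 = -30 + 36 = 6)
N = -19 (N = 6*(-4) + 5 = -24 + 5 = -19)
(N + 65*(-68)) - 1*1557 = (-19 + 65*(-68)) - 1*1557 = (-19 - 4420) - 1557 = -4439 - 1557 = -5996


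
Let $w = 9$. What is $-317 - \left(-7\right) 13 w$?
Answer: $502$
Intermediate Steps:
$-317 - \left(-7\right) 13 w = -317 - \left(-7\right) 13 \cdot 9 = -317 - \left(-91\right) 9 = -317 - -819 = -317 + 819 = 502$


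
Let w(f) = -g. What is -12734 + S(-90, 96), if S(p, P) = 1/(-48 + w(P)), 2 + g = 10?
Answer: -713105/56 ≈ -12734.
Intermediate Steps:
g = 8 (g = -2 + 10 = 8)
w(f) = -8 (w(f) = -1*8 = -8)
S(p, P) = -1/56 (S(p, P) = 1/(-48 - 8) = 1/(-56) = -1/56)
-12734 + S(-90, 96) = -12734 - 1/56 = -713105/56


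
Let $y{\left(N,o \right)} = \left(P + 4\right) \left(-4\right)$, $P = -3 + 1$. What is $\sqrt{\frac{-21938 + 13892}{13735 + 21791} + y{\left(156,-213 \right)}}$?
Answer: $\frac{i \sqrt{288405989}}{5921} \approx 2.8682 i$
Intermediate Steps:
$P = -2$
$y{\left(N,o \right)} = -8$ ($y{\left(N,o \right)} = \left(-2 + 4\right) \left(-4\right) = 2 \left(-4\right) = -8$)
$\sqrt{\frac{-21938 + 13892}{13735 + 21791} + y{\left(156,-213 \right)}} = \sqrt{\frac{-21938 + 13892}{13735 + 21791} - 8} = \sqrt{- \frac{8046}{35526} - 8} = \sqrt{\left(-8046\right) \frac{1}{35526} - 8} = \sqrt{- \frac{1341}{5921} - 8} = \sqrt{- \frac{48709}{5921}} = \frac{i \sqrt{288405989}}{5921}$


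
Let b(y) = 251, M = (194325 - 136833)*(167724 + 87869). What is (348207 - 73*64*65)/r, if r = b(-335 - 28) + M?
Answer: 44527/14694553007 ≈ 3.0302e-6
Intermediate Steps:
M = 14694552756 (M = 57492*255593 = 14694552756)
r = 14694553007 (r = 251 + 14694552756 = 14694553007)
(348207 - 73*64*65)/r = (348207 - 73*64*65)/14694553007 = (348207 - 4672*65)*(1/14694553007) = (348207 - 1*303680)*(1/14694553007) = (348207 - 303680)*(1/14694553007) = 44527*(1/14694553007) = 44527/14694553007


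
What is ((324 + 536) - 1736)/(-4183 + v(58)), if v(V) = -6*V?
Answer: 876/4531 ≈ 0.19333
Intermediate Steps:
((324 + 536) - 1736)/(-4183 + v(58)) = ((324 + 536) - 1736)/(-4183 - 6*58) = (860 - 1736)/(-4183 - 348) = -876/(-4531) = -876*(-1/4531) = 876/4531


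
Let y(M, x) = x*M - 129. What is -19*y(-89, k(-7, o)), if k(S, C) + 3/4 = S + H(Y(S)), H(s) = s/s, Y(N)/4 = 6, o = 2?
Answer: -35853/4 ≈ -8963.3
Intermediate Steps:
Y(N) = 24 (Y(N) = 4*6 = 24)
H(s) = 1
k(S, C) = ¼ + S (k(S, C) = -¾ + (S + 1) = -¾ + (1 + S) = ¼ + S)
y(M, x) = -129 + M*x (y(M, x) = M*x - 129 = -129 + M*x)
-19*y(-89, k(-7, o)) = -19*(-129 - 89*(¼ - 7)) = -19*(-129 - 89*(-27/4)) = -19*(-129 + 2403/4) = -19*1887/4 = -35853/4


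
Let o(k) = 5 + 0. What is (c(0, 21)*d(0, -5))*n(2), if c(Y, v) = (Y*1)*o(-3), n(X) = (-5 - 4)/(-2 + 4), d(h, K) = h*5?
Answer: 0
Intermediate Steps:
o(k) = 5
d(h, K) = 5*h
n(X) = -9/2
c(Y, v) = 5*Y (c(Y, v) = (Y*1)*5 = Y*5 = 5*Y)
(c(0, 21)*d(0, -5))*n(2) = ((5*0)*(5*0))*(-9/2) = (0*0)*(-9/2) = 0*(-9/2) = 0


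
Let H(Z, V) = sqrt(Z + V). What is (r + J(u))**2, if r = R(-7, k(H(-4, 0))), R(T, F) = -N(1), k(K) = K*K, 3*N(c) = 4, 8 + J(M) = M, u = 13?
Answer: 121/9 ≈ 13.444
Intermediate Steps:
J(M) = -8 + M
N(c) = 4/3 (N(c) = (1/3)*4 = 4/3)
H(Z, V) = sqrt(V + Z)
k(K) = K**2
R(T, F) = -4/3 (R(T, F) = -1*4/3 = -4/3)
r = -4/3 ≈ -1.3333
(r + J(u))**2 = (-4/3 + (-8 + 13))**2 = (-4/3 + 5)**2 = (11/3)**2 = 121/9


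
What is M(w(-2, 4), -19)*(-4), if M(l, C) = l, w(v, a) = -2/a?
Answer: 2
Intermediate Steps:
M(w(-2, 4), -19)*(-4) = -2/4*(-4) = -2*¼*(-4) = -½*(-4) = 2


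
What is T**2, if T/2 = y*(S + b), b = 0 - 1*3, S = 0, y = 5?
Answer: 900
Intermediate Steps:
b = -3 (b = 0 - 3 = -3)
T = -30 (T = 2*(5*(0 - 3)) = 2*(5*(-3)) = 2*(-15) = -30)
T**2 = (-30)**2 = 900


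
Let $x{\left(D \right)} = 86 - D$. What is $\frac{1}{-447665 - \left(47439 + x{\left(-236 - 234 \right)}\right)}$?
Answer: $- \frac{1}{495660} \approx -2.0175 \cdot 10^{-6}$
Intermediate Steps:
$\frac{1}{-447665 - \left(47439 + x{\left(-236 - 234 \right)}\right)} = \frac{1}{-447665 - \left(47439 + \left(86 - \left(-236 - 234\right)\right)\right)} = \frac{1}{-447665 - \left(47439 + \left(86 - -470\right)\right)} = \frac{1}{-447665 - \left(47439 + \left(86 + 470\right)\right)} = \frac{1}{-447665 - \left(47439 + 556\right)} = \frac{1}{-447665 - 47995} = \frac{1}{-495660} = - \frac{1}{495660}$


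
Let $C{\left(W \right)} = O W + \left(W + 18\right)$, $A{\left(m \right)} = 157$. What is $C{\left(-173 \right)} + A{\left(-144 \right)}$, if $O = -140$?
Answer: $24222$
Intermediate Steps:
$C{\left(W \right)} = 18 - 139 W$ ($C{\left(W \right)} = - 140 W + \left(W + 18\right) = - 140 W + \left(18 + W\right) = 18 - 139 W$)
$C{\left(-173 \right)} + A{\left(-144 \right)} = \left(18 - -24047\right) + 157 = \left(18 + 24047\right) + 157 = 24065 + 157 = 24222$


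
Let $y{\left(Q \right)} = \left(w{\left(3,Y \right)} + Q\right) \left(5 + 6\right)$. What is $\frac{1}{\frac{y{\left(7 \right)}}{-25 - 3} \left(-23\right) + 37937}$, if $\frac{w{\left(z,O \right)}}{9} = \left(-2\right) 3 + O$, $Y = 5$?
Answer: $\frac{14}{530865} \approx 2.6372 \cdot 10^{-5}$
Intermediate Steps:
$w{\left(z,O \right)} = -54 + 9 O$ ($w{\left(z,O \right)} = 9 \left(\left(-2\right) 3 + O\right) = 9 \left(-6 + O\right) = -54 + 9 O$)
$y{\left(Q \right)} = -99 + 11 Q$ ($y{\left(Q \right)} = \left(\left(-54 + 9 \cdot 5\right) + Q\right) \left(5 + 6\right) = \left(\left(-54 + 45\right) + Q\right) 11 = \left(-9 + Q\right) 11 = -99 + 11 Q$)
$\frac{1}{\frac{y{\left(7 \right)}}{-25 - 3} \left(-23\right) + 37937} = \frac{1}{\frac{-99 + 11 \cdot 7}{-25 - 3} \left(-23\right) + 37937} = \frac{1}{\frac{-99 + 77}{-28} \left(-23\right) + 37937} = \frac{1}{\left(- \frac{1}{28}\right) \left(-22\right) \left(-23\right) + 37937} = \frac{1}{\frac{11}{14} \left(-23\right) + 37937} = \frac{1}{- \frac{253}{14} + 37937} = \frac{1}{\frac{530865}{14}} = \frac{14}{530865}$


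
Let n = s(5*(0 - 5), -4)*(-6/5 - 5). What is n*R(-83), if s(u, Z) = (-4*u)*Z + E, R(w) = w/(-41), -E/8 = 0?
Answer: 205840/41 ≈ 5020.5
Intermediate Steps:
E = 0 (E = -8*0 = 0)
R(w) = -w/41 (R(w) = w*(-1/41) = -w/41)
s(u, Z) = -4*Z*u (s(u, Z) = (-4*u)*Z + 0 = -4*Z*u + 0 = -4*Z*u)
n = 2480 (n = (-4*(-4)*5*(0 - 5))*(-6/5 - 5) = (-4*(-4)*5*(-5))*(-6*⅕ - 5) = (-4*(-4)*(-25))*(-6/5 - 5) = -400*(-31/5) = 2480)
n*R(-83) = 2480*(-1/41*(-83)) = 2480*(83/41) = 205840/41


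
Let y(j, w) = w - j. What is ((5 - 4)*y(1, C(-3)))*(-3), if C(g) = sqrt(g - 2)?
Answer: 3 - 3*I*sqrt(5) ≈ 3.0 - 6.7082*I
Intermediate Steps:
C(g) = sqrt(-2 + g)
((5 - 4)*y(1, C(-3)))*(-3) = ((5 - 4)*(sqrt(-2 - 3) - 1*1))*(-3) = (1*(sqrt(-5) - 1))*(-3) = (1*(I*sqrt(5) - 1))*(-3) = (1*(-1 + I*sqrt(5)))*(-3) = (-1 + I*sqrt(5))*(-3) = 3 - 3*I*sqrt(5)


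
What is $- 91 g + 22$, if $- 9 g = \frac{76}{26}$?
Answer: $\frac{464}{9} \approx 51.556$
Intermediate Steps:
$g = - \frac{38}{117}$ ($g = - \frac{76 \cdot \frac{1}{26}}{9} = \left(- \frac{1}{9}\right) \frac{38}{13} = - \frac{38}{117} \approx -0.32479$)
$- 91 g + 22 = \left(-91\right) \left(- \frac{38}{117}\right) + 22 = \frac{266}{9} + 22 = \frac{464}{9}$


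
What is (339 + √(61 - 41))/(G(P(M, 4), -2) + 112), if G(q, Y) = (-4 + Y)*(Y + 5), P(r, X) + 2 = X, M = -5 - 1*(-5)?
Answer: 339/94 + √5/47 ≈ 3.6540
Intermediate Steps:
M = 0 (M = -5 + 5 = 0)
P(r, X) = -2 + X
G(q, Y) = (-4 + Y)*(5 + Y)
(339 + √(61 - 41))/(G(P(M, 4), -2) + 112) = (339 + √(61 - 41))/((-20 - 2 + (-2)²) + 112) = (339 + √20)/((-20 - 2 + 4) + 112) = (339 + 2*√5)/(-18 + 112) = (339 + 2*√5)/94 = (339 + 2*√5)*(1/94) = 339/94 + √5/47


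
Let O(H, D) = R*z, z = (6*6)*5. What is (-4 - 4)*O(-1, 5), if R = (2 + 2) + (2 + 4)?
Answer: -14400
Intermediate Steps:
R = 10 (R = 4 + 6 = 10)
z = 180 (z = 36*5 = 180)
O(H, D) = 1800 (O(H, D) = 10*180 = 1800)
(-4 - 4)*O(-1, 5) = (-4 - 4)*1800 = -8*1800 = -14400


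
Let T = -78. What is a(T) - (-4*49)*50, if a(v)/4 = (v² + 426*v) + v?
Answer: -99088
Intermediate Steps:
a(v) = 4*v² + 1708*v (a(v) = 4*((v² + 426*v) + v) = 4*(v² + 427*v) = 4*v² + 1708*v)
a(T) - (-4*49)*50 = 4*(-78)*(427 - 78) - (-4*49)*50 = 4*(-78)*349 - (-196)*50 = -108888 - 1*(-9800) = -108888 + 9800 = -99088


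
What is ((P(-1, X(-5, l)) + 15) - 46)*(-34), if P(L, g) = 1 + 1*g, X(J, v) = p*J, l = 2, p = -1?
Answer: 850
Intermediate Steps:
X(J, v) = -J
P(L, g) = 1 + g
((P(-1, X(-5, l)) + 15) - 46)*(-34) = (((1 - 1*(-5)) + 15) - 46)*(-34) = (((1 + 5) + 15) - 46)*(-34) = ((6 + 15) - 46)*(-34) = (21 - 46)*(-34) = -25*(-34) = 850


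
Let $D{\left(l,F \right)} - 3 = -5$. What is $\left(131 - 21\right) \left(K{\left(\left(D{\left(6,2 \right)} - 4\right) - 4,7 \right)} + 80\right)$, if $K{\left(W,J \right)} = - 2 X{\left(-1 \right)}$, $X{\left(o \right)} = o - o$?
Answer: $8800$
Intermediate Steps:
$X{\left(o \right)} = 0$
$D{\left(l,F \right)} = -2$ ($D{\left(l,F \right)} = 3 - 5 = -2$)
$K{\left(W,J \right)} = 0$ ($K{\left(W,J \right)} = \left(-2\right) 0 = 0$)
$\left(131 - 21\right) \left(K{\left(\left(D{\left(6,2 \right)} - 4\right) - 4,7 \right)} + 80\right) = \left(131 - 21\right) \left(0 + 80\right) = 110 \cdot 80 = 8800$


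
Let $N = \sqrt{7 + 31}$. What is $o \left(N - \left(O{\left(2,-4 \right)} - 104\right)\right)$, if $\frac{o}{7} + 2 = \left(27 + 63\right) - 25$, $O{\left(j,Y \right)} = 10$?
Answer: $41454 + 441 \sqrt{38} \approx 44173.0$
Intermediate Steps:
$N = \sqrt{38} \approx 6.1644$
$o = 441$ ($o = -14 + 7 \left(\left(27 + 63\right) - 25\right) = -14 + 7 \left(90 - 25\right) = -14 + 7 \cdot 65 = -14 + 455 = 441$)
$o \left(N - \left(O{\left(2,-4 \right)} - 104\right)\right) = 441 \left(\sqrt{38} - \left(10 - 104\right)\right) = 441 \left(\sqrt{38} - -94\right) = 441 \left(\sqrt{38} + 94\right) = 441 \left(94 + \sqrt{38}\right) = 41454 + 441 \sqrt{38}$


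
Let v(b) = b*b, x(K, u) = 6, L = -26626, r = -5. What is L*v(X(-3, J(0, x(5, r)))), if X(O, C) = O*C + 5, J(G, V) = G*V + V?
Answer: -4499794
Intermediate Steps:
J(G, V) = V + G*V
X(O, C) = 5 + C*O (X(O, C) = C*O + 5 = 5 + C*O)
v(b) = b²
L*v(X(-3, J(0, x(5, r)))) = -26626*(5 + (6*(1 + 0))*(-3))² = -26626*(5 + (6*1)*(-3))² = -26626*(5 + 6*(-3))² = -26626*(5 - 18)² = -26626*(-13)² = -26626*169 = -4499794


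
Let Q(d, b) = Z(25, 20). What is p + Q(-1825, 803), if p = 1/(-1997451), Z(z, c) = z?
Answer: 49936274/1997451 ≈ 25.000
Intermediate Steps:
p = -1/1997451 ≈ -5.0064e-7
Q(d, b) = 25
p + Q(-1825, 803) = -1/1997451 + 25 = 49936274/1997451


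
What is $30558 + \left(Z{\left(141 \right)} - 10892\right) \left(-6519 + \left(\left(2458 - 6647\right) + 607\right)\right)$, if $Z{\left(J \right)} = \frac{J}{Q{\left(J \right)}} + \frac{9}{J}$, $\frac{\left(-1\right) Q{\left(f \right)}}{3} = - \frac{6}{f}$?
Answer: $\frac{9295984371}{94} \approx 9.8893 \cdot 10^{7}$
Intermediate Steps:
$Q{\left(f \right)} = \frac{18}{f}$ ($Q{\left(f \right)} = - 3 \left(- \frac{6}{f}\right) = \frac{18}{f}$)
$Z{\left(J \right)} = \frac{9}{J} + \frac{J^{2}}{18}$ ($Z{\left(J \right)} = \frac{J}{18 \frac{1}{J}} + \frac{9}{J} = J \frac{J}{18} + \frac{9}{J} = \frac{J^{2}}{18} + \frac{9}{J} = \frac{9}{J} + \frac{J^{2}}{18}$)
$30558 + \left(Z{\left(141 \right)} - 10892\right) \left(-6519 + \left(\left(2458 - 6647\right) + 607\right)\right) = 30558 + \left(\frac{162 + 141^{3}}{18 \cdot 141} - 10892\right) \left(-6519 + \left(\left(2458 - 6647\right) + 607\right)\right) = 30558 + \left(\frac{1}{18} \cdot \frac{1}{141} \left(162 + 2803221\right) - 10892\right) \left(-6519 + \left(-4189 + 607\right)\right) = 30558 + \left(\frac{1}{18} \cdot \frac{1}{141} \cdot 2803383 - 10892\right) \left(-6519 - 3582\right) = 30558 + \left(\frac{103829}{94} - 10892\right) \left(-10101\right) = 30558 - - \frac{9293111919}{94} = 30558 + \frac{9293111919}{94} = \frac{9295984371}{94}$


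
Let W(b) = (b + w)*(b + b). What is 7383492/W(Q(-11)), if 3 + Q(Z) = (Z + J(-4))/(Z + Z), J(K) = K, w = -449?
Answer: 595601688/168793 ≈ 3528.6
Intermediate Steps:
Q(Z) = -3 + (-4 + Z)/(2*Z) (Q(Z) = -3 + (Z - 4)/(Z + Z) = -3 + (-4 + Z)/((2*Z)) = -3 + (-4 + Z)*(1/(2*Z)) = -3 + (-4 + Z)/(2*Z))
W(b) = 2*b*(-449 + b) (W(b) = (b - 449)*(b + b) = (-449 + b)*(2*b) = 2*b*(-449 + b))
7383492/W(Q(-11)) = 7383492/((2*(-5/2 - 2/(-11))*(-449 + (-5/2 - 2/(-11))))) = 7383492/((2*(-5/2 - 2*(-1/11))*(-449 + (-5/2 - 2*(-1/11))))) = 7383492/((2*(-5/2 + 2/11)*(-449 + (-5/2 + 2/11)))) = 7383492/((2*(-51/22)*(-449 - 51/22))) = 7383492/((2*(-51/22)*(-9929/22))) = 7383492/(506379/242) = 7383492*(242/506379) = 595601688/168793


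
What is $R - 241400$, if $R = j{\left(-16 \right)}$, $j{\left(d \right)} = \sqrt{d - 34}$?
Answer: $-241400 + 5 i \sqrt{2} \approx -2.414 \cdot 10^{5} + 7.0711 i$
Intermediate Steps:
$j{\left(d \right)} = \sqrt{-34 + d}$
$R = 5 i \sqrt{2}$ ($R = \sqrt{-34 - 16} = \sqrt{-50} = 5 i \sqrt{2} \approx 7.0711 i$)
$R - 241400 = 5 i \sqrt{2} - 241400 = -241400 + 5 i \sqrt{2}$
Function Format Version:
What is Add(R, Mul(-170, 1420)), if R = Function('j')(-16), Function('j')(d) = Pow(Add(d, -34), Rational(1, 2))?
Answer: Add(-241400, Mul(5, I, Pow(2, Rational(1, 2)))) ≈ Add(-2.4140e+5, Mul(7.0711, I))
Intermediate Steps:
Function('j')(d) = Pow(Add(-34, d), Rational(1, 2))
R = Mul(5, I, Pow(2, Rational(1, 2))) (R = Pow(Add(-34, -16), Rational(1, 2)) = Pow(-50, Rational(1, 2)) = Mul(5, I, Pow(2, Rational(1, 2))) ≈ Mul(7.0711, I))
Add(R, Mul(-170, 1420)) = Add(Mul(5, I, Pow(2, Rational(1, 2))), Mul(-170, 1420)) = Add(Mul(5, I, Pow(2, Rational(1, 2))), -241400) = Add(-241400, Mul(5, I, Pow(2, Rational(1, 2))))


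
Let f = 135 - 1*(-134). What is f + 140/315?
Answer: 2425/9 ≈ 269.44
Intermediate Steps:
f = 269 (f = 135 + 134 = 269)
f + 140/315 = 269 + 140/315 = 269 + 140*(1/315) = 269 + 4/9 = 2425/9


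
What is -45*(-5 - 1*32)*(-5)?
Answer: -8325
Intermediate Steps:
-45*(-5 - 1*32)*(-5) = -45*(-5 - 32)*(-5) = -45*(-37)*(-5) = 1665*(-5) = -8325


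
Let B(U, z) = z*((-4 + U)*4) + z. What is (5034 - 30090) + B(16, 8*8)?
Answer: -21920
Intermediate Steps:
B(U, z) = z + z*(-16 + 4*U) (B(U, z) = z*(-16 + 4*U) + z = z + z*(-16 + 4*U))
(5034 - 30090) + B(16, 8*8) = (5034 - 30090) + (8*8)*(-15 + 4*16) = -25056 + 64*(-15 + 64) = -25056 + 64*49 = -25056 + 3136 = -21920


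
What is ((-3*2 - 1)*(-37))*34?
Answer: 8806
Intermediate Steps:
((-3*2 - 1)*(-37))*34 = ((-6 - 1)*(-37))*34 = -7*(-37)*34 = 259*34 = 8806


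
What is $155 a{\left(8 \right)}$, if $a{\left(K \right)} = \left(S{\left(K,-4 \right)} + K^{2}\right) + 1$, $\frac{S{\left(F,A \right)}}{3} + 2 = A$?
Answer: $7285$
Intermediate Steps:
$S{\left(F,A \right)} = -6 + 3 A$
$a{\left(K \right)} = -17 + K^{2}$ ($a{\left(K \right)} = \left(\left(-6 + 3 \left(-4\right)\right) + K^{2}\right) + 1 = \left(\left(-6 - 12\right) + K^{2}\right) + 1 = \left(-18 + K^{2}\right) + 1 = -17 + K^{2}$)
$155 a{\left(8 \right)} = 155 \left(-17 + 8^{2}\right) = 155 \left(-17 + 64\right) = 155 \cdot 47 = 7285$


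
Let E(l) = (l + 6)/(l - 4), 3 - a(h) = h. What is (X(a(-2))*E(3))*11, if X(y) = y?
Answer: -495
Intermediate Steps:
a(h) = 3 - h
E(l) = (6 + l)/(-4 + l)
(X(a(-2))*E(3))*11 = ((3 - 1*(-2))*((6 + 3)/(-4 + 3)))*11 = ((3 + 2)*(9/(-1)))*11 = (5*(-1*9))*11 = (5*(-9))*11 = -45*11 = -495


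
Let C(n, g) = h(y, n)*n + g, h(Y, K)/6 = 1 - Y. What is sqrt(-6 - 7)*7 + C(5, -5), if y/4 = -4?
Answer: 505 + 7*I*sqrt(13) ≈ 505.0 + 25.239*I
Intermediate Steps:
y = -16 (y = 4*(-4) = -16)
h(Y, K) = 6 - 6*Y (h(Y, K) = 6*(1 - Y) = 6 - 6*Y)
C(n, g) = g + 102*n (C(n, g) = (6 - 6*(-16))*n + g = (6 + 96)*n + g = 102*n + g = g + 102*n)
sqrt(-6 - 7)*7 + C(5, -5) = sqrt(-6 - 7)*7 + (-5 + 102*5) = sqrt(-13)*7 + (-5 + 510) = (I*sqrt(13))*7 + 505 = 7*I*sqrt(13) + 505 = 505 + 7*I*sqrt(13)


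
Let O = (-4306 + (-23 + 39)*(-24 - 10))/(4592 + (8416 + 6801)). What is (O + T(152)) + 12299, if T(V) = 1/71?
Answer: 243626320/19809 ≈ 12299.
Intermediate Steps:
T(V) = 1/71
O = -4850/19809 (O = (-4306 + 16*(-34))/(4592 + 15217) = (-4306 - 544)/19809 = -4850*1/19809 = -4850/19809 ≈ -0.24484)
(O + T(152)) + 12299 = (-4850/19809 + 1/71) + 12299 = -4571/19809 + 12299 = 243626320/19809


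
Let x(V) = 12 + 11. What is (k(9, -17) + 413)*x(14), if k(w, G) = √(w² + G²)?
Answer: 9499 + 23*√370 ≈ 9941.4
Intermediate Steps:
x(V) = 23
k(w, G) = √(G² + w²)
(k(9, -17) + 413)*x(14) = (√((-17)² + 9²) + 413)*23 = (√(289 + 81) + 413)*23 = (√370 + 413)*23 = (413 + √370)*23 = 9499 + 23*√370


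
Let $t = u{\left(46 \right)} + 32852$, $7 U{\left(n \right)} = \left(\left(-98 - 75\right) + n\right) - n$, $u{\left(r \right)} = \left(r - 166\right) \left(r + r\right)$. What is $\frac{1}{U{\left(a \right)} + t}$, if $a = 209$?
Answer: $\frac{7}{152511} \approx 4.5898 \cdot 10^{-5}$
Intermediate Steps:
$u{\left(r \right)} = 2 r \left(-166 + r\right)$ ($u{\left(r \right)} = \left(-166 + r\right) 2 r = 2 r \left(-166 + r\right)$)
$U{\left(n \right)} = - \frac{173}{7}$ ($U{\left(n \right)} = \frac{\left(\left(-98 - 75\right) + n\right) - n}{7} = \frac{\left(-173 + n\right) - n}{7} = \frac{1}{7} \left(-173\right) = - \frac{173}{7}$)
$t = 21812$ ($t = 2 \cdot 46 \left(-166 + 46\right) + 32852 = 2 \cdot 46 \left(-120\right) + 32852 = -11040 + 32852 = 21812$)
$\frac{1}{U{\left(a \right)} + t} = \frac{1}{- \frac{173}{7} + 21812} = \frac{1}{\frac{152511}{7}} = \frac{7}{152511}$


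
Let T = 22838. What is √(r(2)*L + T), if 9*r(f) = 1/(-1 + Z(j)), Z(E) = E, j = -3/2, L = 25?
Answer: 2*√51383/3 ≈ 151.12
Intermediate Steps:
j = -3/2 (j = -3*½ = -3/2 ≈ -1.5000)
r(f) = -2/45 (r(f) = 1/(9*(-1 - 3/2)) = 1/(9*(-5/2)) = (⅑)*(-⅖) = -2/45)
√(r(2)*L + T) = √(-2/45*25 + 22838) = √(-10/9 + 22838) = √(205532/9) = 2*√51383/3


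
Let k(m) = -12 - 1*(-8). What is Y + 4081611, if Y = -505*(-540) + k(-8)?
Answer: 4354307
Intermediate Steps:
k(m) = -4 (k(m) = -12 + 8 = -4)
Y = 272696 (Y = -505*(-540) - 4 = 272700 - 4 = 272696)
Y + 4081611 = 272696 + 4081611 = 4354307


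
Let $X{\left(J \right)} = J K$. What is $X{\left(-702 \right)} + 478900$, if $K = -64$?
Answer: $523828$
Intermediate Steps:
$X{\left(J \right)} = - 64 J$ ($X{\left(J \right)} = J \left(-64\right) = - 64 J$)
$X{\left(-702 \right)} + 478900 = \left(-64\right) \left(-702\right) + 478900 = 44928 + 478900 = 523828$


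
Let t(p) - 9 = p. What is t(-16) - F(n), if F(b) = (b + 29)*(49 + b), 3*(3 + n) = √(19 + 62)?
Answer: -1428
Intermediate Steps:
t(p) = 9 + p
n = 0 (n = -3 + √(19 + 62)/3 = -3 + √81/3 = -3 + (⅓)*9 = -3 + 3 = 0)
F(b) = (29 + b)*(49 + b)
t(-16) - F(n) = (9 - 16) - (1421 + 0² + 78*0) = -7 - (1421 + 0 + 0) = -7 - 1*1421 = -7 - 1421 = -1428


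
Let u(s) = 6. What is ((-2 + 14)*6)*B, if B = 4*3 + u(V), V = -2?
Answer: 1296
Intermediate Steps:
B = 18 (B = 4*3 + 6 = 12 + 6 = 18)
((-2 + 14)*6)*B = ((-2 + 14)*6)*18 = (12*6)*18 = 72*18 = 1296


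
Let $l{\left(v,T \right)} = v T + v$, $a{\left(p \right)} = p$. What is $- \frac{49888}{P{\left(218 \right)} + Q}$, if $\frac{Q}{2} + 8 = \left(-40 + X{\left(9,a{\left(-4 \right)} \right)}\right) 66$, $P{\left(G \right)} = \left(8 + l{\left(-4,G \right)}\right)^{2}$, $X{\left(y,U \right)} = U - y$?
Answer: $- \frac{12472}{186603} \approx -0.066837$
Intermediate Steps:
$l{\left(v,T \right)} = v + T v$ ($l{\left(v,T \right)} = T v + v = v + T v$)
$P{\left(G \right)} = \left(4 - 4 G\right)^{2}$ ($P{\left(G \right)} = \left(8 - 4 \left(1 + G\right)\right)^{2} = \left(8 - \left(4 + 4 G\right)\right)^{2} = \left(4 - 4 G\right)^{2}$)
$Q = -7012$ ($Q = -16 + 2 \left(-40 - 13\right) 66 = -16 + 2 \left(\left(-53\right) 66\right) = -16 + 2 \left(-3498\right) = -16 - 6996 = -7012$)
$- \frac{49888}{P{\left(218 \right)} + Q} = - \frac{49888}{16 \left(-1 + 218\right)^{2} - 7012} = - \frac{49888}{16 \cdot 217^{2} - 7012} = - \frac{49888}{16 \cdot 47089 - 7012} = - \frac{49888}{753424 - 7012} = - \frac{49888}{746412} = \left(-49888\right) \frac{1}{746412} = - \frac{12472}{186603}$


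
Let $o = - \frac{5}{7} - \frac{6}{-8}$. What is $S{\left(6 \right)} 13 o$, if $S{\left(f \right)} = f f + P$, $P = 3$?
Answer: $\frac{507}{28} \approx 18.107$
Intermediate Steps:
$S{\left(f \right)} = 3 + f^{2}$ ($S{\left(f \right)} = f f + 3 = f^{2} + 3 = 3 + f^{2}$)
$o = \frac{1}{28}$ ($o = \left(-5\right) \frac{1}{7} - - \frac{3}{4} = - \frac{5}{7} + \frac{3}{4} = \frac{1}{28} \approx 0.035714$)
$S{\left(6 \right)} 13 o = \left(3 + 6^{2}\right) 13 \cdot \frac{1}{28} = \left(3 + 36\right) 13 \cdot \frac{1}{28} = 39 \cdot 13 \cdot \frac{1}{28} = 507 \cdot \frac{1}{28} = \frac{507}{28}$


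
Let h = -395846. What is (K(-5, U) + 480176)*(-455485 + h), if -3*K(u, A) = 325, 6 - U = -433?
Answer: -408696486731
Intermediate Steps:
U = 439 (U = 6 - 1*(-433) = 6 + 433 = 439)
K(u, A) = -325/3 (K(u, A) = -⅓*325 = -325/3)
(K(-5, U) + 480176)*(-455485 + h) = (-325/3 + 480176)*(-455485 - 395846) = (1440203/3)*(-851331) = -408696486731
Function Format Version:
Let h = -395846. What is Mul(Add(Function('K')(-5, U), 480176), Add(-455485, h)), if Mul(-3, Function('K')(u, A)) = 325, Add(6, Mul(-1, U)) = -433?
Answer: -408696486731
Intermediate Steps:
U = 439 (U = Add(6, Mul(-1, -433)) = Add(6, 433) = 439)
Function('K')(u, A) = Rational(-325, 3) (Function('K')(u, A) = Mul(Rational(-1, 3), 325) = Rational(-325, 3))
Mul(Add(Function('K')(-5, U), 480176), Add(-455485, h)) = Mul(Add(Rational(-325, 3), 480176), Add(-455485, -395846)) = Mul(Rational(1440203, 3), -851331) = -408696486731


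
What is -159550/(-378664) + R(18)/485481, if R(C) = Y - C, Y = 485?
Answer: 38817664819/91917088692 ≈ 0.42231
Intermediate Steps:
R(C) = 485 - C
-159550/(-378664) + R(18)/485481 = -159550/(-378664) + (485 - 1*18)/485481 = -159550*(-1/378664) + (485 - 18)*(1/485481) = 79775/189332 + 467*(1/485481) = 79775/189332 + 467/485481 = 38817664819/91917088692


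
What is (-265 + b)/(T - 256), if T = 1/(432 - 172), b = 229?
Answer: 9360/66559 ≈ 0.14063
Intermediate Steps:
T = 1/260 ≈ 0.0038462
(-265 + b)/(T - 256) = (-265 + 229)/(1/260 - 256) = -36/(-66559/260) = -36*(-260/66559) = 9360/66559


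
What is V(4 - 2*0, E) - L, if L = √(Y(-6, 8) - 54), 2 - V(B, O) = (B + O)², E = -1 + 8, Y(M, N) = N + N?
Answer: -119 - I*√38 ≈ -119.0 - 6.1644*I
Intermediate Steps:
Y(M, N) = 2*N
E = 7
V(B, O) = 2 - (B + O)²
L = I*√38 (L = √(2*8 - 54) = √(16 - 54) = √(-38) = I*√38 ≈ 6.1644*I)
V(4 - 2*0, E) - L = (2 - ((4 - 2*0) + 7)²) - I*√38 = (2 - ((4 + 0) + 7)²) - I*√38 = (2 - (4 + 7)²) - I*√38 = (2 - 1*11²) - I*√38 = (2 - 1*121) - I*√38 = (2 - 121) - I*√38 = -119 - I*√38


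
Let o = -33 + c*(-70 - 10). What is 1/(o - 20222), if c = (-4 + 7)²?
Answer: -1/20975 ≈ -4.7676e-5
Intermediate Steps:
c = 9 (c = 3² = 9)
o = -753 (o = -33 + 9*(-70 - 10) = -33 + 9*(-80) = -33 - 720 = -753)
1/(o - 20222) = 1/(-753 - 20222) = 1/(-20975) = -1/20975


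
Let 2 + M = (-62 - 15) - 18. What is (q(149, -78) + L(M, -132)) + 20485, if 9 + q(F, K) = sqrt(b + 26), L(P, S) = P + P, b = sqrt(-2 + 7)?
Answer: 20282 + sqrt(26 + sqrt(5)) ≈ 20287.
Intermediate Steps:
M = -97 (M = -2 + ((-62 - 15) - 18) = -2 + (-77 - 18) = -2 - 95 = -97)
b = sqrt(5) ≈ 2.2361
L(P, S) = 2*P
q(F, K) = -9 + sqrt(26 + sqrt(5)) (q(F, K) = -9 + sqrt(sqrt(5) + 26) = -9 + sqrt(26 + sqrt(5)))
(q(149, -78) + L(M, -132)) + 20485 = ((-9 + sqrt(26 + sqrt(5))) + 2*(-97)) + 20485 = ((-9 + sqrt(26 + sqrt(5))) - 194) + 20485 = (-203 + sqrt(26 + sqrt(5))) + 20485 = 20282 + sqrt(26 + sqrt(5))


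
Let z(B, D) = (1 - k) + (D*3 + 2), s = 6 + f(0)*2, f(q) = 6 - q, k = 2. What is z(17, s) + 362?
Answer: 417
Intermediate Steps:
s = 18 (s = 6 + (6 - 1*0)*2 = 6 + (6 + 0)*2 = 6 + 6*2 = 6 + 12 = 18)
z(B, D) = 1 + 3*D (z(B, D) = (1 - 1*2) + (D*3 + 2) = (1 - 2) + (3*D + 2) = -1 + (2 + 3*D) = 1 + 3*D)
z(17, s) + 362 = (1 + 3*18) + 362 = (1 + 54) + 362 = 55 + 362 = 417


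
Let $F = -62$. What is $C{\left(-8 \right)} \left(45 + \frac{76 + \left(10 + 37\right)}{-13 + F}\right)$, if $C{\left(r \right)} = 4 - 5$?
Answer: $- \frac{1084}{25} \approx -43.36$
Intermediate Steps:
$C{\left(r \right)} = -1$
$C{\left(-8 \right)} \left(45 + \frac{76 + \left(10 + 37\right)}{-13 + F}\right) = - (45 + \frac{76 + \left(10 + 37\right)}{-13 - 62}) = - (45 + \frac{76 + 47}{-75}) = - (45 + 123 \left(- \frac{1}{75}\right)) = - (45 - \frac{41}{25}) = \left(-1\right) \frac{1084}{25} = - \frac{1084}{25}$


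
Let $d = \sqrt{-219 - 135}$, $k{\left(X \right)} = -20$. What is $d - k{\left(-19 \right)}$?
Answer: $20 + i \sqrt{354} \approx 20.0 + 18.815 i$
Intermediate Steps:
$d = i \sqrt{354}$ ($d = \sqrt{-354} = i \sqrt{354} \approx 18.815 i$)
$d - k{\left(-19 \right)} = i \sqrt{354} - -20 = i \sqrt{354} + 20 = 20 + i \sqrt{354}$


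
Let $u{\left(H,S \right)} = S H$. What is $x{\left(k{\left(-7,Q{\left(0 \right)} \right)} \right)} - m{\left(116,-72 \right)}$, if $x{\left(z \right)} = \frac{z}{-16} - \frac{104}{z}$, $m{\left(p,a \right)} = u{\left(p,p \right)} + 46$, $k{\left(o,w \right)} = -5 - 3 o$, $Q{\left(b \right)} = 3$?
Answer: $- \frac{27019}{2} \approx -13510.0$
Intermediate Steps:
$u{\left(H,S \right)} = H S$
$m{\left(p,a \right)} = 46 + p^{2}$ ($m{\left(p,a \right)} = p p + 46 = p^{2} + 46 = 46 + p^{2}$)
$x{\left(z \right)} = - \frac{104}{z} - \frac{z}{16}$ ($x{\left(z \right)} = z \left(- \frac{1}{16}\right) - \frac{104}{z} = - \frac{z}{16} - \frac{104}{z} = - \frac{104}{z} - \frac{z}{16}$)
$x{\left(k{\left(-7,Q{\left(0 \right)} \right)} \right)} - m{\left(116,-72 \right)} = \left(- \frac{104}{-5 - -21} - \frac{-5 - -21}{16}\right) - \left(46 + 116^{2}\right) = \left(- \frac{104}{-5 + 21} - \frac{-5 + 21}{16}\right) - \left(46 + 13456\right) = \left(- \frac{104}{16} - 1\right) - 13502 = \left(\left(-104\right) \frac{1}{16} - 1\right) - 13502 = \left(- \frac{13}{2} - 1\right) - 13502 = - \frac{15}{2} - 13502 = - \frac{27019}{2}$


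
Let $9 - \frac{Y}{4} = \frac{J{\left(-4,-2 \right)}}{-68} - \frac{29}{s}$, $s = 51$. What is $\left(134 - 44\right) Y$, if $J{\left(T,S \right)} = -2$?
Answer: $\frac{58380}{17} \approx 3434.1$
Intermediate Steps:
$Y = \frac{1946}{51}$ ($Y = 36 - 4 \left(- \frac{2}{-68} - \frac{29}{51}\right) = 36 - 4 \left(\left(-2\right) \left(- \frac{1}{68}\right) - \frac{29}{51}\right) = 36 - 4 \left(\frac{1}{34} - \frac{29}{51}\right) = 36 - - \frac{110}{51} = 36 + \frac{110}{51} = \frac{1946}{51} \approx 38.157$)
$\left(134 - 44\right) Y = \left(134 - 44\right) \frac{1946}{51} = 90 \cdot \frac{1946}{51} = \frac{58380}{17}$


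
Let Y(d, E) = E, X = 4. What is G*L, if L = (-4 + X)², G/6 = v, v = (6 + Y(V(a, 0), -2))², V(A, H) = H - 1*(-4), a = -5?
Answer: 0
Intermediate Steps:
V(A, H) = 4 + H (V(A, H) = H + 4 = 4 + H)
v = 16 (v = (6 - 2)² = 4² = 16)
G = 96 (G = 6*16 = 96)
L = 0 (L = (-4 + 4)² = 0² = 0)
G*L = 96*0 = 0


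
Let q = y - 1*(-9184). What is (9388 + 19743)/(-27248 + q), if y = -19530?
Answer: -29131/37594 ≈ -0.77488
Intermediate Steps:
q = -10346 (q = -19530 - 1*(-9184) = -19530 + 9184 = -10346)
(9388 + 19743)/(-27248 + q) = (9388 + 19743)/(-27248 - 10346) = 29131/(-37594) = 29131*(-1/37594) = -29131/37594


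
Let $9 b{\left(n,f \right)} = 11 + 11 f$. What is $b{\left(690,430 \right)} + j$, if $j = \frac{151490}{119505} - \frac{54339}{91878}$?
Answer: $\frac{1158276361627}{2195976078} \approx 527.45$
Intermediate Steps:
$j = \frac{494987735}{731992026}$ ($j = 151490 \cdot \frac{1}{119505} - \frac{18113}{30626} = \frac{30298}{23901} - \frac{18113}{30626} = \frac{494987735}{731992026} \approx 0.67622$)
$b{\left(n,f \right)} = \frac{11}{9} + \frac{11 f}{9}$ ($b{\left(n,f \right)} = \frac{11 + 11 f}{9} = \frac{11}{9} + \frac{11 f}{9}$)
$b{\left(690,430 \right)} + j = \left(\frac{11}{9} + \frac{11}{9} \cdot 430\right) + \frac{494987735}{731992026} = \left(\frac{11}{9} + \frac{4730}{9}\right) + \frac{494987735}{731992026} = \frac{4741}{9} + \frac{494987735}{731992026} = \frac{1158276361627}{2195976078}$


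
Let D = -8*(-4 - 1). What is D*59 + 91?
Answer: 2451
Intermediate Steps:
D = 40 (D = -8*(-5) = 40)
D*59 + 91 = 40*59 + 91 = 2360 + 91 = 2451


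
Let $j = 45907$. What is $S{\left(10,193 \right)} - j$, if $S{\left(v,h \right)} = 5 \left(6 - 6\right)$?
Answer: $-45907$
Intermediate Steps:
$S{\left(v,h \right)} = 0$ ($S{\left(v,h \right)} = 5 \cdot 0 = 0$)
$S{\left(10,193 \right)} - j = 0 - 45907 = -45907$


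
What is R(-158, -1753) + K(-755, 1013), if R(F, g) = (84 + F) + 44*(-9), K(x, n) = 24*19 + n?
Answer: 999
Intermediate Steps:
K(x, n) = 456 + n
R(F, g) = -312 + F (R(F, g) = (84 + F) - 396 = -312 + F)
R(-158, -1753) + K(-755, 1013) = (-312 - 158) + (456 + 1013) = -470 + 1469 = 999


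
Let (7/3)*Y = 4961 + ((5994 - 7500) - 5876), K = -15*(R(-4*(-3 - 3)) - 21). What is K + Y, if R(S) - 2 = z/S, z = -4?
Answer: -10501/14 ≈ -750.07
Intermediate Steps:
R(S) = 2 - 4/S
K = 575/2 (K = -15*((2 - 4*(-1/(4*(-3 - 3)))) - 21) = -15*((2 - 4/((-4*(-6)))) - 21) = -15*((2 - 4/24) - 21) = -15*((2 - 4*1/24) - 21) = -15*((2 - ⅙) - 21) = -15*(11/6 - 21) = -15*(-115/6) = 575/2 ≈ 287.50)
Y = -7263/7 (Y = 3*(4961 + ((5994 - 7500) - 5876))/7 = 3*(4961 + (-1506 - 5876))/7 = 3*(4961 - 7382)/7 = (3/7)*(-2421) = -7263/7 ≈ -1037.6)
K + Y = 575/2 - 7263/7 = -10501/14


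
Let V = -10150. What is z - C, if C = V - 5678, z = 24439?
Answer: 40267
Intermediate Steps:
C = -15828 (C = -10150 - 5678 = -15828)
z - C = 24439 - 1*(-15828) = 24439 + 15828 = 40267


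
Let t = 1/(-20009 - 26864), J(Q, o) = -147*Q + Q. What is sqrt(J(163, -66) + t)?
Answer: 13*I*sqrt(309385002135)/46873 ≈ 154.27*I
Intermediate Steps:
J(Q, o) = -146*Q
t = -1/46873 (t = 1/(-46873) = -1/46873 ≈ -2.1334e-5)
sqrt(J(163, -66) + t) = sqrt(-146*163 - 1/46873) = sqrt(-23798 - 1/46873) = sqrt(-1115483655/46873) = 13*I*sqrt(309385002135)/46873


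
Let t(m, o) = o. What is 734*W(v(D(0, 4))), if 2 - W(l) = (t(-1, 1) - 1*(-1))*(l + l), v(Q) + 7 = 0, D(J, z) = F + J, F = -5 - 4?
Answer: 22020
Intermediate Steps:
F = -9
D(J, z) = -9 + J
v(Q) = -7 (v(Q) = -7 + 0 = -7)
W(l) = 2 - 4*l (W(l) = 2 - (1 - 1*(-1))*(l + l) = 2 - (1 + 1)*2*l = 2 - 2*2*l = 2 - 4*l)
734*W(v(D(0, 4))) = 734*(2 - 4*(-7)) = 734*(2 + 28) = 734*30 = 22020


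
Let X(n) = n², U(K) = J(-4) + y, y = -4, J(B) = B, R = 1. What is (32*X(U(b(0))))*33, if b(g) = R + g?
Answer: 67584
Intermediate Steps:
b(g) = 1 + g
U(K) = -8 (U(K) = -4 - 4 = -8)
(32*X(U(b(0))))*33 = (32*(-8)²)*33 = (32*64)*33 = 2048*33 = 67584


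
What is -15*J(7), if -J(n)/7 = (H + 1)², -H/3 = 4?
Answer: 12705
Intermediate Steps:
H = -12 (H = -3*4 = -12)
J(n) = -847 (J(n) = -7*(-12 + 1)² = -7*(-11)² = -7*121 = -847)
-15*J(7) = -15*(-847) = 12705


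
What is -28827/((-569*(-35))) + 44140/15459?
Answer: 433411507/307865985 ≈ 1.4078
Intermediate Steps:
-28827/((-569*(-35))) + 44140/15459 = -28827/19915 + 44140*(1/15459) = -28827*1/19915 + 44140/15459 = -28827/19915 + 44140/15459 = 433411507/307865985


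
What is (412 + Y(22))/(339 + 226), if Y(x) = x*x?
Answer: 896/565 ≈ 1.5858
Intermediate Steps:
Y(x) = x²
(412 + Y(22))/(339 + 226) = (412 + 22²)/(339 + 226) = (412 + 484)/565 = 896*(1/565) = 896/565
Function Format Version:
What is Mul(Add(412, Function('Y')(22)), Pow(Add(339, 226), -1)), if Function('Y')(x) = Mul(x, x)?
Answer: Rational(896, 565) ≈ 1.5858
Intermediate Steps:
Function('Y')(x) = Pow(x, 2)
Mul(Add(412, Function('Y')(22)), Pow(Add(339, 226), -1)) = Mul(Add(412, Pow(22, 2)), Pow(Add(339, 226), -1)) = Mul(Add(412, 484), Pow(565, -1)) = Mul(896, Rational(1, 565)) = Rational(896, 565)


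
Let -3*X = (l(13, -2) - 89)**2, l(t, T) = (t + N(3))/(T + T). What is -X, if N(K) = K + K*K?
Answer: 48387/16 ≈ 3024.2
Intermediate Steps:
N(K) = K + K**2
l(t, T) = (12 + t)/(2*T) (l(t, T) = (t + 3*(1 + 3))/(T + T) = (t + 3*4)/((2*T)) = (t + 12)*(1/(2*T)) = (12 + t)*(1/(2*T)) = (12 + t)/(2*T))
X = -48387/16 (X = -((1/2)*(12 + 13)/(-2) - 89)**2/3 = -((1/2)*(-1/2)*25 - 89)**2/3 = -(-25/4 - 89)**2/3 = -(-381/4)**2/3 = -1/3*145161/16 = -48387/16 ≈ -3024.2)
-X = -1*(-48387/16) = 48387/16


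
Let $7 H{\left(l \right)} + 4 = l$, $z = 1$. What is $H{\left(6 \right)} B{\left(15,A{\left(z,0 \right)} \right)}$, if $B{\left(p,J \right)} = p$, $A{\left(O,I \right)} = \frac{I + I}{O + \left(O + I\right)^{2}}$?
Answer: $\frac{30}{7} \approx 4.2857$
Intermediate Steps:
$H{\left(l \right)} = - \frac{4}{7} + \frac{l}{7}$
$A{\left(O,I \right)} = \frac{2 I}{O + \left(I + O\right)^{2}}$
$H{\left(6 \right)} B{\left(15,A{\left(z,0 \right)} \right)} = \left(- \frac{4}{7} + \frac{1}{7} \cdot 6\right) 15 = \left(- \frac{4}{7} + \frac{6}{7}\right) 15 = \frac{2}{7} \cdot 15 = \frac{30}{7}$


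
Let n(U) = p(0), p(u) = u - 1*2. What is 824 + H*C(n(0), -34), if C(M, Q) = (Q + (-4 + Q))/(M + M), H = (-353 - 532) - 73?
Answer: -16420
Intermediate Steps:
p(u) = -2 + u (p(u) = u - 2 = -2 + u)
n(U) = -2 (n(U) = -2 + 0 = -2)
H = -958 (H = -885 - 73 = -958)
C(M, Q) = (-4 + 2*Q)/(2*M) (C(M, Q) = (-4 + 2*Q)/((2*M)) = (-4 + 2*Q)*(1/(2*M)) = (-4 + 2*Q)/(2*M))
824 + H*C(n(0), -34) = 824 - 958*(-2 - 34)/(-2) = 824 - (-479)*(-36) = 824 - 958*18 = 824 - 17244 = -16420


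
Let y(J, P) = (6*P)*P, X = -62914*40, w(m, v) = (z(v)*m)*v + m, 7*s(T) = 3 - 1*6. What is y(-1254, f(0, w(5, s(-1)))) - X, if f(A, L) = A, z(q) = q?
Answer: 2516560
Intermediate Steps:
s(T) = -3/7 (s(T) = (3 - 1*6)/7 = (3 - 6)/7 = (1/7)*(-3) = -3/7)
w(m, v) = m + m*v**2 (w(m, v) = (v*m)*v + m = (m*v)*v + m = m*v**2 + m = m + m*v**2)
X = -2516560
y(J, P) = 6*P**2
y(-1254, f(0, w(5, s(-1)))) - X = 6*0**2 - 1*(-2516560) = 6*0 + 2516560 = 0 + 2516560 = 2516560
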